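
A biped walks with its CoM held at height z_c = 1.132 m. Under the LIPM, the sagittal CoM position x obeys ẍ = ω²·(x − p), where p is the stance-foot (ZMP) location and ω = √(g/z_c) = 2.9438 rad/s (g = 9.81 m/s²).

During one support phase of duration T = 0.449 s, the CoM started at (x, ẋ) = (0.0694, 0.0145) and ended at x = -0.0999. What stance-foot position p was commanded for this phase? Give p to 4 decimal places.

p = 0.2458

ωT = 2.9438·0.449 = 1.321766; cosh(ωT) = 2.008351, sinh(ωT) = 1.741687
x(T) = p + (x₀−p)·cosh(ωT) + (ẋ₀/ω)·sinh(ωT) ⇒ p·(1 − cosh) = x(T) − x₀·cosh − (ẋ₀/ω)·sinh
numerator   = -0.0999 − (0.0694)·2.008351 − (0.0145/2.9438)·1.741687 = -0.247858
denominator = 1 − 2.008351 = -1.008351
p = -0.247858 / -1.008351 = 0.2458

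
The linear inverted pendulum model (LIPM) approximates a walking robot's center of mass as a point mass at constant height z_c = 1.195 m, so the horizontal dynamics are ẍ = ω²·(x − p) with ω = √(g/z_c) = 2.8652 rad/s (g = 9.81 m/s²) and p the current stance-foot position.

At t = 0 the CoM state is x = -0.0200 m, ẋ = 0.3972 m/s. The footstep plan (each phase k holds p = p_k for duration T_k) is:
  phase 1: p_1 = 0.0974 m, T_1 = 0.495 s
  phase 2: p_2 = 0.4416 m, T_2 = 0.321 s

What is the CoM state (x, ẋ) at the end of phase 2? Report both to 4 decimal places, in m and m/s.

phase 1: p=0.0974, T=0.495, ωT=1.418274, cosh=2.186059, sinh=1.943927; start (x,ẋ)=(-0.020000, 0.397200) → end (x,ẋ)=(0.110242, 0.214415)
phase 2: p=0.4416, T=0.321, ωT=0.919729, cosh=1.453619, sinh=1.054992; start (x,ẋ)=(0.110242, 0.214415) → end (x,ẋ)=(0.038881, -0.689940)

x = 0.0389, ẋ = -0.6899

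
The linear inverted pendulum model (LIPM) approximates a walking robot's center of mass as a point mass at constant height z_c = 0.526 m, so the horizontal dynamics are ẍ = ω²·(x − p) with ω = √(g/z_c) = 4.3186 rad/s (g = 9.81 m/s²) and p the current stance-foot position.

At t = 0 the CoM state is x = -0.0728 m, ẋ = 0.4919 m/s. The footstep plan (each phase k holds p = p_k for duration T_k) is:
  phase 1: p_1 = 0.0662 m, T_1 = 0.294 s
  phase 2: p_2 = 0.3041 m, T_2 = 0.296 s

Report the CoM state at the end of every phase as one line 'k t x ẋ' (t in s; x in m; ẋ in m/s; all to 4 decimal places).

1 0.2940 -0.0140 -0.0395
2 0.5900 -0.3264 -2.3513

phase 1: p=0.0662, T=0.294, ωT=1.269668, cosh=1.920298, sinh=1.639374; start (x,ẋ)=(-0.072800, 0.491900) → end (x,ẋ)=(-0.013992, -0.039497)
phase 2: p=0.3041, T=0.296, ωT=1.278306, cosh=1.934530, sinh=1.656021; start (x,ẋ)=(-0.013992, -0.039497) → end (x,ẋ)=(-0.326405, -2.351308)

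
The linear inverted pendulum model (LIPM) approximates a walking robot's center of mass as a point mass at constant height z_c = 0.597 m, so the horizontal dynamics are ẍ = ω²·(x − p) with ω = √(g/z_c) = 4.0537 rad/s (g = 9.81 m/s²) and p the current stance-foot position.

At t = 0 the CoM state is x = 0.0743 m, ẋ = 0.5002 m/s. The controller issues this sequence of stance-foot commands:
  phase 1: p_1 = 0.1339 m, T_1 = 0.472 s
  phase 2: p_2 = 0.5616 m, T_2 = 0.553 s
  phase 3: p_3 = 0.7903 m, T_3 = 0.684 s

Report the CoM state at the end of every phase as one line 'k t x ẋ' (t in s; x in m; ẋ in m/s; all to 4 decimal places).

phase 1: p=0.1339, T=0.472, ωT=1.913346, cosh=3.461655, sinh=3.314070; start (x,ẋ)=(0.074300, 0.500200) → end (x,ẋ)=(0.336520, 0.930839)
phase 2: p=0.5616, T=0.553, ωT=2.241696, cosh=4.757777, sinh=4.651499; start (x,ẋ)=(0.336520, 0.930839) → end (x,ẋ)=(0.558829, 0.184662)
phase 3: p=0.7903, T=0.684, ωT=2.772731, cosh=8.032382, sinh=7.969891; start (x,ẋ)=(0.558829, 0.184662) → end (x,ẋ)=(-0.705907, -5.995000)

1 0.4720 0.3365 0.9308
2 1.0250 0.5588 0.1847
3 1.7090 -0.7059 -5.9950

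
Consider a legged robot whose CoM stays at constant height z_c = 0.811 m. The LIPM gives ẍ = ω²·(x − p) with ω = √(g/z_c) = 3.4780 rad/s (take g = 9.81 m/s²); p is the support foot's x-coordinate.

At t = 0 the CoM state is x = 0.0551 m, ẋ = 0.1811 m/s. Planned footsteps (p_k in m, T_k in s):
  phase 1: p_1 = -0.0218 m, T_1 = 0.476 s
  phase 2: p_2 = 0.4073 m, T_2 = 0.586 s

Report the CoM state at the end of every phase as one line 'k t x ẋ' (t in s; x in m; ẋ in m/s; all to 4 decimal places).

1 0.4760 0.3182 1.1660
2 1.0620 1.3245 3.3822

phase 1: p=-0.0218, T=0.476, ωT=1.655528, cosh=2.713417, sinh=2.522426; start (x,ẋ)=(0.055100, 0.181100) → end (x,ẋ)=(0.318205, 1.166043)
phase 2: p=0.4073, T=0.586, ωT=2.038108, cosh=3.903174, sinh=3.772899; start (x,ẋ)=(0.318205, 1.166043) → end (x,ẋ)=(1.324458, 3.382152)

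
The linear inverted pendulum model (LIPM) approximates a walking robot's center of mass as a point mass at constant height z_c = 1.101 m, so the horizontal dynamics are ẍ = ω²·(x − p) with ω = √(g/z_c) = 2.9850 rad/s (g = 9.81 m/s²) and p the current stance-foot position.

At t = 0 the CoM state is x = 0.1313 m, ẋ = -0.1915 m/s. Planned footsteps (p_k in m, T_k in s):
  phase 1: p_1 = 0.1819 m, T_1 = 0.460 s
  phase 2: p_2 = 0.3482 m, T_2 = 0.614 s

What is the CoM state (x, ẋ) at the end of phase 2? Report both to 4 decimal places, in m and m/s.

phase 1: p=0.1819, T=0.460, ωT=1.373100, cosh=2.100445, sinh=1.847124; start (x,ẋ)=(0.131300, -0.191500) → end (x,ẋ)=(-0.042883, -0.681227)
phase 2: p=0.3482, T=0.614, ωT=1.832790, cosh=3.205635, sinh=3.045668; start (x,ẋ)=(-0.042883, -0.681227) → end (x,ẋ)=(-1.600542, -5.739226)

x = -1.6005, ẋ = -5.7392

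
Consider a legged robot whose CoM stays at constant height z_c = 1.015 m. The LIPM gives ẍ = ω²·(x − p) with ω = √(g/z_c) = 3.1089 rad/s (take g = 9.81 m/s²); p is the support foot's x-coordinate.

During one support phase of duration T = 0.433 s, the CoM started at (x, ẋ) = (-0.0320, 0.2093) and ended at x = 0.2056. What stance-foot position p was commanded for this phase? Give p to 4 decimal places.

p = -0.1433

ωT = 3.1089·0.433 = 1.346154; cosh(ωT) = 2.051428, sinh(ωT) = 1.791189
x(T) = p + (x₀−p)·cosh(ωT) + (ẋ₀/ω)·sinh(ωT) ⇒ p·(1 − cosh) = x(T) − x₀·cosh − (ẋ₀/ω)·sinh
numerator   = 0.2056 − (-0.0320)·2.051428 − (0.2093/3.1089)·1.791189 = 0.150658
denominator = 1 − 2.051428 = -1.051428
p = 0.150658 / -1.051428 = -0.1433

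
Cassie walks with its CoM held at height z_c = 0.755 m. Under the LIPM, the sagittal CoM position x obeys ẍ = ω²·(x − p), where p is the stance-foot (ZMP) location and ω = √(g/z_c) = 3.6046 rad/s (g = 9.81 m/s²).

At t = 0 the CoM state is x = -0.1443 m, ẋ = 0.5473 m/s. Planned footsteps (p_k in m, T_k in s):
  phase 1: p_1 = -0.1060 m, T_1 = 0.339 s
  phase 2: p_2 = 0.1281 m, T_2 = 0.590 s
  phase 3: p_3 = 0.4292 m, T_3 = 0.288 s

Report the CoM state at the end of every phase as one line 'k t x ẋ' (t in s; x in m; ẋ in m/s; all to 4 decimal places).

1 0.3390 0.0586 0.7954
2 0.9290 0.7449 2.3482
3 1.2170 1.7354 5.1367

phase 1: p=-0.1060, T=0.339, ωT=1.221959, cosh=1.844242, sinh=1.549589; start (x,ẋ)=(-0.144300, 0.547300) → end (x,ẋ)=(0.058646, 0.795423)
phase 2: p=0.1281, T=0.590, ωT=2.126714, cosh=4.253245, sinh=4.134016; start (x,ẋ)=(0.058646, 0.795423) → end (x,ẋ)=(0.744942, 2.348155)
phase 3: p=0.4292, T=0.288, ωT=1.038125, cosh=1.589017, sinh=1.234899; start (x,ẋ)=(0.744942, 2.348155) → end (x,ẋ)=(1.735374, 5.136727)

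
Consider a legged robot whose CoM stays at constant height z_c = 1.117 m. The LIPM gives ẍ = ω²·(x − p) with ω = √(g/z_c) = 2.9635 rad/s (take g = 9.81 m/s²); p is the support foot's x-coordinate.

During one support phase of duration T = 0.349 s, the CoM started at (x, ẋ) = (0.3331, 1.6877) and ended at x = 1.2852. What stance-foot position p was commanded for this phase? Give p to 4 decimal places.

p = -0.0988

ωT = 2.9635·0.349 = 1.034261; cosh(ωT) = 1.584258, sinh(ωT) = 1.228770
x(T) = p + (x₀−p)·cosh(ωT) + (ẋ₀/ω)·sinh(ωT) ⇒ p·(1 − cosh) = x(T) − x₀·cosh − (ẋ₀/ω)·sinh
numerator   = 1.2852 − (0.3331)·1.584258 − (1.6877/2.9635)·1.228770 = 0.057705
denominator = 1 − 1.584258 = -0.584258
p = 0.057705 / -0.584258 = -0.0988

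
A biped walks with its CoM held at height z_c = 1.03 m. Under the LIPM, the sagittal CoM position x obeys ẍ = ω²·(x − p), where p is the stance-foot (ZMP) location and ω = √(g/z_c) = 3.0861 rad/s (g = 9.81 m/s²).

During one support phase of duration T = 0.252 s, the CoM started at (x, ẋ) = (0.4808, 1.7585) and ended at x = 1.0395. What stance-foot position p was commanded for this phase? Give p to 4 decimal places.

p = 0.2622

ωT = 3.0861·0.252 = 0.777697; cosh(ωT) = 1.317959, sinh(ωT) = 0.858496
x(T) = p + (x₀−p)·cosh(ωT) + (ẋ₀/ω)·sinh(ωT) ⇒ p·(1 − cosh) = x(T) − x₀·cosh − (ẋ₀/ω)·sinh
numerator   = 1.0395 − (0.4808)·1.317959 − (1.7585/3.0861)·0.858496 = -0.083357
denominator = 1 − 1.317959 = -0.317959
p = -0.083357 / -0.317959 = 0.2622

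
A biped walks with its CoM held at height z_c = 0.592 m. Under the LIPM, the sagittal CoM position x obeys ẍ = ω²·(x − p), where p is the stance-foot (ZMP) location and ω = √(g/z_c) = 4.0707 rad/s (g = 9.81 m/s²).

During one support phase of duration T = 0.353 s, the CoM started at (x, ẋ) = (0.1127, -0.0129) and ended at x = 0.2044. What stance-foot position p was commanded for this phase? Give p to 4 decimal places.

p = 0.0326

ωT = 4.0707·0.353 = 1.436957; cosh(ωT) = 2.222761, sinh(ωT) = 1.985111
x(T) = p + (x₀−p)·cosh(ωT) + (ẋ₀/ω)·sinh(ωT) ⇒ p·(1 − cosh) = x(T) − x₀·cosh − (ẋ₀/ω)·sinh
numerator   = 0.2044 − (0.1127)·2.222761 − (-0.0129/4.0707)·1.985111 = -0.039814
denominator = 1 − 2.222761 = -1.222761
p = -0.039814 / -1.222761 = 0.0326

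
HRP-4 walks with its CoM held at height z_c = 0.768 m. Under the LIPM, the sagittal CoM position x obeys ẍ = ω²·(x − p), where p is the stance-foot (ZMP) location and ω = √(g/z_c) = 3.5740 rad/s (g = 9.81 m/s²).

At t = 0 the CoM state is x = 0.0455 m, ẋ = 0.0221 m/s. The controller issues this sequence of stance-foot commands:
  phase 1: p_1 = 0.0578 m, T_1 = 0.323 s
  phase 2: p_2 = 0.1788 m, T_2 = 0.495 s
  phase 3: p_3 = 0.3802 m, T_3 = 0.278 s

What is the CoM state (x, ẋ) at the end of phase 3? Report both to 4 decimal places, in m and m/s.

phase 1: p=0.0578, T=0.323, ωT=1.154402, cosh=1.743686, sinh=1.428440; start (x,ẋ)=(0.045500, 0.022100) → end (x,ẋ)=(0.045185, -0.024259)
phase 2: p=0.1788, T=0.495, ωT=1.769130, cosh=3.018115, sinh=2.847633; start (x,ẋ)=(0.045185, -0.024259) → end (x,ẋ)=(-0.243793, -1.433070)
phase 3: p=0.3802, T=0.278, ωT=0.993572, cosh=1.535558, sinh=1.165306; start (x,ẋ)=(-0.243793, -1.433070) → end (x,ẋ)=(-1.045231, -4.799371)

x = -1.0452, ẋ = -4.7994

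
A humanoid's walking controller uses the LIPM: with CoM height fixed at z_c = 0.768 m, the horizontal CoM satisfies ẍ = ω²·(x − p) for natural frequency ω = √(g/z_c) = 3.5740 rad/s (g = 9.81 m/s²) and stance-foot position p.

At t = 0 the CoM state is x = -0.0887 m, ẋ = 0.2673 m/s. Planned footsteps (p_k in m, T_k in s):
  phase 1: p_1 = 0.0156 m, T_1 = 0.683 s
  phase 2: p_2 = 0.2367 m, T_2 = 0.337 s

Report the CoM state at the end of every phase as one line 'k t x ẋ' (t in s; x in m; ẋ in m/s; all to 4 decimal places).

phase 1: p=0.0156, T=0.683, ωT=2.441042, cosh=5.786036, sinh=5.698966; start (x,ẋ)=(-0.088700, 0.267300) → end (x,ẋ)=(-0.161657, -0.577786)
phase 2: p=0.2367, T=0.337, ωT=1.204438, cosh=1.817372, sinh=1.517512; start (x,ẋ)=(-0.161657, -0.577786) → end (x,ẋ)=(-0.732590, -3.210576)

1 0.6830 -0.1617 -0.5778
2 1.0200 -0.7326 -3.2106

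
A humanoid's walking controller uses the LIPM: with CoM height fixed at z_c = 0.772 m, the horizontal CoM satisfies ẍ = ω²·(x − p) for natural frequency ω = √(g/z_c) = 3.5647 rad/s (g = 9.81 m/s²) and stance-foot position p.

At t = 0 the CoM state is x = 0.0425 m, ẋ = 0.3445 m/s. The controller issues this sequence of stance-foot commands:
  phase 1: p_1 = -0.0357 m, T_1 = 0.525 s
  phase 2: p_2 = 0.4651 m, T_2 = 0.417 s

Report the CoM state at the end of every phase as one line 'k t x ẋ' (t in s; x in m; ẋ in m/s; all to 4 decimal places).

1 0.5250 0.5309 2.0300
2 0.9420 1.8126 5.2096

phase 1: p=-0.0357, T=0.525, ωT=1.871468, cosh=3.325861, sinh=3.171964; start (x,ẋ)=(0.042500, 0.344500) → end (x,ẋ)=(0.530927, 2.029974)
phase 2: p=0.4651, T=0.417, ωT=1.486480, cosh=2.323836, sinh=2.097668; start (x,ẋ)=(0.530927, 2.029974) → end (x,ẋ)=(1.812622, 5.209556)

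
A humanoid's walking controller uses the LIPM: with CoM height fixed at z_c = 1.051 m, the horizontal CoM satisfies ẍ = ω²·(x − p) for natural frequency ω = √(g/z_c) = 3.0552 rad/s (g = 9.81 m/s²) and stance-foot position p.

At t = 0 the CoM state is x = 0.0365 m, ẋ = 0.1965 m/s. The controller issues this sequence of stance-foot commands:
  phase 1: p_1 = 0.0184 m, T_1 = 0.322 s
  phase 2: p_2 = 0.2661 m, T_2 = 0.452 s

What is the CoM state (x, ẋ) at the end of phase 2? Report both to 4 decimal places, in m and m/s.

x = 0.1785, ẋ = -0.0640

phase 1: p=0.0184, T=0.322, ωT=0.983774, cosh=1.524215, sinh=1.150317; start (x,ẋ)=(0.036500, 0.196500) → end (x,ẋ)=(0.119973, 0.363120)
phase 2: p=0.2661, T=0.452, ωT=1.380950, cosh=2.115010, sinh=1.863671; start (x,ẋ)=(0.119973, 0.363120) → end (x,ẋ)=(0.178542, -0.064030)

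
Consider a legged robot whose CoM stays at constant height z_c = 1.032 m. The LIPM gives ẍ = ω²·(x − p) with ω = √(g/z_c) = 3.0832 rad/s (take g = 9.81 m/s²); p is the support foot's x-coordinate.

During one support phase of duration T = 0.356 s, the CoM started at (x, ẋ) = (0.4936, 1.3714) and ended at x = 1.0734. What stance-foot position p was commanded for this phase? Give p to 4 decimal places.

p = 0.5124

ωT = 3.0832·0.356 = 1.097619; cosh(ωT) = 1.665343, sinh(ωT) = 1.331679
x(T) = p + (x₀−p)·cosh(ωT) + (ẋ₀/ω)·sinh(ωT) ⇒ p·(1 − cosh) = x(T) − x₀·cosh − (ẋ₀/ω)·sinh
numerator   = 1.0734 − (0.4936)·1.665343 − (1.3714/3.0832)·1.331679 = -0.340941
denominator = 1 − 1.665343 = -0.665343
p = -0.340941 / -0.665343 = 0.5124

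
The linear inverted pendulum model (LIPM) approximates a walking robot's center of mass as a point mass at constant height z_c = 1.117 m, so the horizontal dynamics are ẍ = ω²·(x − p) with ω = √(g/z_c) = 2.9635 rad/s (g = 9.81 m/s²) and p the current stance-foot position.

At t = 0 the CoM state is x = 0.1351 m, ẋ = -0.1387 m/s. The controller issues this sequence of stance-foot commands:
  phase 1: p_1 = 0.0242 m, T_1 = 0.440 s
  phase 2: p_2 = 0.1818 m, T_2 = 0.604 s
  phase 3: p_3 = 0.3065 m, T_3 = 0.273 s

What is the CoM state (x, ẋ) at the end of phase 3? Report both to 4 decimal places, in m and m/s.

phase 1: p=0.0242, T=0.440, ωT=1.303940, cosh=1.977621, sinh=1.706161; start (x,ẋ)=(0.135100, -0.138700) → end (x,ẋ)=(0.163665, 0.286437)
phase 2: p=0.1818, T=0.604, ωT=1.789954, cosh=3.078072, sinh=2.911105; start (x,ẋ)=(0.163665, 0.286437) → end (x,ẋ)=(0.407353, 0.725225)
phase 3: p=0.3065, T=0.273, ωT=0.809036, cosh=1.345514, sinh=0.900227; start (x,ẋ)=(0.407353, 0.725225) → end (x,ẋ)=(0.662501, 1.244857)

x = 0.6625, ẋ = 1.2449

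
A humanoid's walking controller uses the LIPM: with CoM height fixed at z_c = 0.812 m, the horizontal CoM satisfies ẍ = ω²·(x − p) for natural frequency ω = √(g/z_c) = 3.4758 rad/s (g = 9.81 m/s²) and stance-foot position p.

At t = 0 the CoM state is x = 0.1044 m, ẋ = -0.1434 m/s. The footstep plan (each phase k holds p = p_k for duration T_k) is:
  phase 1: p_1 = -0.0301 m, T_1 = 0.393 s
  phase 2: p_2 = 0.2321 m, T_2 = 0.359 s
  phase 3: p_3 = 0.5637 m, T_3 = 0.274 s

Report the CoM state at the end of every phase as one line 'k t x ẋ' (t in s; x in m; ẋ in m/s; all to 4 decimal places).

phase 1: p=-0.0301, T=0.393, ωT=1.365989, cosh=2.087364, sinh=1.832236; start (x,ẋ)=(0.104400, -0.143400) → end (x,ẋ)=(0.175058, 0.557233)
phase 2: p=0.2321, T=0.359, ωT=1.247812, cosh=1.884924, sinh=1.597791; start (x,ẋ)=(0.175058, 0.557233) → end (x,ẋ)=(0.380736, 0.733556)
phase 3: p=0.5637, T=0.274, ωT=0.952369, cosh=1.488834, sinh=1.103009; start (x,ẋ)=(0.380736, 0.733556) → end (x,ẋ)=(0.524083, 0.390688)

1 0.3930 0.1751 0.5572
2 0.7520 0.3807 0.7336
3 1.0260 0.5241 0.3907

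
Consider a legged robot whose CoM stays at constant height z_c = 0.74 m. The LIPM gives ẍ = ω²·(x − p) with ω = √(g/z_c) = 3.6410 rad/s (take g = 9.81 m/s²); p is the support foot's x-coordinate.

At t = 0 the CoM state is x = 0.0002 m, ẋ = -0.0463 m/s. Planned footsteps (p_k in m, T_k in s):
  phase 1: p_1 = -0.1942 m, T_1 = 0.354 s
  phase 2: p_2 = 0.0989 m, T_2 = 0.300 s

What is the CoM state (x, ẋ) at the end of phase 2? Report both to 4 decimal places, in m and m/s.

phase 1: p=-0.1942, T=0.354, ωT=1.288914, cosh=1.952207, sinh=1.676637; start (x,ẋ)=(0.000200, -0.046300) → end (x,ẋ)=(0.163988, 1.096354)
phase 2: p=0.0989, T=0.300, ωT=1.092300, cosh=1.658283, sinh=1.322839; start (x,ẋ)=(0.163988, 1.096354) → end (x,ẋ)=(0.605160, 2.131561)

x = 0.6052, ẋ = 2.1316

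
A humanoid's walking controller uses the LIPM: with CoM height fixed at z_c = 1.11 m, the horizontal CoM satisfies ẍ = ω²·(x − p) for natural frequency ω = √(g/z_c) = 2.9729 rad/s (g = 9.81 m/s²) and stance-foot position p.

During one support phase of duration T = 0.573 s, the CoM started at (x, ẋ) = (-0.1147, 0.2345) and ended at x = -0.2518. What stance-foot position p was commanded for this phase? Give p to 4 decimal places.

p = 0.0739

ωT = 2.9729·0.573 = 1.703472; cosh(ωT) = 2.837517, sinh(ωT) = 2.655467
x(T) = p + (x₀−p)·cosh(ωT) + (ẋ₀/ω)·sinh(ωT) ⇒ p·(1 − cosh) = x(T) − x₀·cosh − (ẋ₀/ω)·sinh
numerator   = -0.2518 − (-0.1147)·2.837517 − (0.2345/2.9729)·2.655467 = -0.135798
denominator = 1 − 2.837517 = -1.837517
p = -0.135798 / -1.837517 = 0.0739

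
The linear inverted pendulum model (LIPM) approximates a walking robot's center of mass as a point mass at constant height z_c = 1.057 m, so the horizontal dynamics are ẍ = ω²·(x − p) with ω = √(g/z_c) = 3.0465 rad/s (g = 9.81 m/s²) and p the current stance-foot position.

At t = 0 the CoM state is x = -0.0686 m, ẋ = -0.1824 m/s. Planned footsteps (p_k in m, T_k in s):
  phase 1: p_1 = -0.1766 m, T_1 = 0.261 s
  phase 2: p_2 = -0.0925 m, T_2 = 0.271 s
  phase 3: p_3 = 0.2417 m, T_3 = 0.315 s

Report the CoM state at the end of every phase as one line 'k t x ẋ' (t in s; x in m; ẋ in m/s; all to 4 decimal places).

1 0.2610 -0.0854 0.0469
2 0.5320 -0.0686 0.0838
3 0.8470 -0.1922 -0.9277

phase 1: p=-0.1766, T=0.261, ωT=0.795137, cosh=1.333131, sinh=0.881612; start (x,ẋ)=(-0.068600, -0.182400) → end (x,ẋ)=(-0.085406, 0.046907)
phase 2: p=-0.0925, T=0.271, ωT=0.825602, cosh=1.360613, sinh=0.922641; start (x,ẋ)=(-0.085406, 0.046907) → end (x,ẋ)=(-0.068642, 0.083763)
phase 3: p=0.2417, T=0.315, ωT=0.959647, cosh=1.496902, sinh=1.113874; start (x,ẋ)=(-0.068642, 0.083763) → end (x,ẋ)=(-0.192225, -0.927734)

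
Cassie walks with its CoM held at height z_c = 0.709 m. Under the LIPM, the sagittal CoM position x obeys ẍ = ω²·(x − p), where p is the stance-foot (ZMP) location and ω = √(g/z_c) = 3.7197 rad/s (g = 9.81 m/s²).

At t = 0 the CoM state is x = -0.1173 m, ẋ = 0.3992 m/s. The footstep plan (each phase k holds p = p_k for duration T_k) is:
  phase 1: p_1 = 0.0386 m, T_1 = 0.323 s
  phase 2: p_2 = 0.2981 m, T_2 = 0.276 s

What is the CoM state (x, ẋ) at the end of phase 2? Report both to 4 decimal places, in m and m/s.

phase 1: p=0.0386, T=0.323, ωT=1.201463, cosh=1.812866, sinh=1.512112; start (x,ẋ)=(-0.117300, 0.399200) → end (x,ẋ)=(-0.081745, -0.153180)
phase 2: p=0.2981, T=0.276, ωT=1.026637, cosh=1.574936, sinh=1.216726; start (x,ẋ)=(-0.081745, -0.153180) → end (x,ẋ)=(-0.350237, -1.960373)

x = -0.3502, ẋ = -1.9604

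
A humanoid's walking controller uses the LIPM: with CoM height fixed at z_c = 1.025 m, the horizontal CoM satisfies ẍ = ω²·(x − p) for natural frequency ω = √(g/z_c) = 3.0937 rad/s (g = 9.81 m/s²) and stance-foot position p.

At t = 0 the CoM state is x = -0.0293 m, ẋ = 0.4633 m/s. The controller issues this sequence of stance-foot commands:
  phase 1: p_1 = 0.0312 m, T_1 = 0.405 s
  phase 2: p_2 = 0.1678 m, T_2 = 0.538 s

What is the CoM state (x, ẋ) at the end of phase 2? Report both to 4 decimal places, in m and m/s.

x = 0.6137, ẋ = 1.4945

phase 1: p=0.0312, T=0.405, ωT=1.252949, cosh=1.893155, sinh=1.607494; start (x,ẋ)=(-0.029300, 0.463300) → end (x,ẋ)=(0.157396, 0.576226)
phase 2: p=0.1678, T=0.538, ωT=1.664411, cosh=2.735930, sinh=2.546628; start (x,ẋ)=(0.157396, 0.576226) → end (x,ẋ)=(0.613665, 1.494546)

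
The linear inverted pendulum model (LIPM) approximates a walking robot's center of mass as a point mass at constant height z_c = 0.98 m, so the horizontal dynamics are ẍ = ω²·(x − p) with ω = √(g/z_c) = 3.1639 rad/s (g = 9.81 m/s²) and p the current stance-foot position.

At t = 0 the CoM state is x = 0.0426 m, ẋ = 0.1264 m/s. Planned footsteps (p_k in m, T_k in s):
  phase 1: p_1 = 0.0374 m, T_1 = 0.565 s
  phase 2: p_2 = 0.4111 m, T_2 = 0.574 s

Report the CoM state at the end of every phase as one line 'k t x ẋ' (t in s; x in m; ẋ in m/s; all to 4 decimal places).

phase 1: p=0.0374, T=0.565, ωT=1.787603, cosh=3.071238, sinh=2.903878; start (x,ẋ)=(0.042600, 0.126400) → end (x,ẋ)=(0.169382, 0.435980)
phase 2: p=0.4111, T=0.574, ωT=1.816079, cosh=3.155183, sinh=2.992521; start (x,ẋ)=(0.169382, 0.435980) → end (x,ẋ)=(0.060801, -0.912995)

1 0.5650 0.1694 0.4360
2 1.1390 0.0608 -0.9130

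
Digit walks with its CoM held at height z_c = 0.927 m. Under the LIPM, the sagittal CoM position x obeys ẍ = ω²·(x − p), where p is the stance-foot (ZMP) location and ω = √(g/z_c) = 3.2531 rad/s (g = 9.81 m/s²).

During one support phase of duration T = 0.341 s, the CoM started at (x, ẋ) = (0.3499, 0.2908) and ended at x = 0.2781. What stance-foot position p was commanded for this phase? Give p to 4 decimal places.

ωT = 3.2531·0.341 = 1.109307; cosh(ωT) = 1.681022, sinh(ωT) = 1.351235
x(T) = p + (x₀−p)·cosh(ωT) + (ẋ₀/ω)·sinh(ωT) ⇒ p·(1 − cosh) = x(T) − x₀·cosh − (ẋ₀/ω)·sinh
numerator   = 0.2781 − (0.3499)·1.681022 − (0.2908/3.2531)·1.351235 = -0.430879
denominator = 1 − 1.681022 = -0.681022
p = -0.430879 / -0.681022 = 0.6327

p = 0.6327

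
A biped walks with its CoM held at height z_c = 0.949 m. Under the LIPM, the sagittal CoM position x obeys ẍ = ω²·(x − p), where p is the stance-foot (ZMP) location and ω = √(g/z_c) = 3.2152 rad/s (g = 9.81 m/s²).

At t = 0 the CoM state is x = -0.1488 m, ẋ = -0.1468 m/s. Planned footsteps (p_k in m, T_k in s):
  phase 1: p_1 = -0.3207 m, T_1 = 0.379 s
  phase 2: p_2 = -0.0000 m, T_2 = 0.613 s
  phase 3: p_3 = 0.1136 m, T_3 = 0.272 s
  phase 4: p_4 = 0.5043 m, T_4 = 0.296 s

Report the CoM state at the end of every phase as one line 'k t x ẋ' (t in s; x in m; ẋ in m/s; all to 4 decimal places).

phase 1: p=-0.3207, T=0.379, ωT=1.218561, cosh=1.838986, sinh=1.543331; start (x,ẋ)=(-0.148800, -0.146800) → end (x,ẋ)=(-0.075044, 0.583025)
phase 2: p=-0.0000, T=0.613, ωT=1.970918, cosh=3.658294, sinh=3.518965; start (x,ẋ)=(-0.075044, 0.583025) → end (x,ẋ)=(0.363575, 1.283816)
phase 3: p=0.1136, T=0.272, ωT=0.874534, cosh=1.407407, sinh=0.990351; start (x,ẋ)=(0.363575, 1.283816) → end (x,ẋ)=(0.860860, 2.602816)
phase 4: p=0.5043, T=0.296, ωT=0.951699, cosh=1.488096, sinh=1.102011; start (x,ẋ)=(0.860860, 2.602816) → end (x,ẋ)=(1.927011, 5.136597)

1 0.3790 -0.0750 0.5830
2 0.9920 0.3636 1.2838
3 1.2640 0.8609 2.6028
4 1.5600 1.9270 5.1366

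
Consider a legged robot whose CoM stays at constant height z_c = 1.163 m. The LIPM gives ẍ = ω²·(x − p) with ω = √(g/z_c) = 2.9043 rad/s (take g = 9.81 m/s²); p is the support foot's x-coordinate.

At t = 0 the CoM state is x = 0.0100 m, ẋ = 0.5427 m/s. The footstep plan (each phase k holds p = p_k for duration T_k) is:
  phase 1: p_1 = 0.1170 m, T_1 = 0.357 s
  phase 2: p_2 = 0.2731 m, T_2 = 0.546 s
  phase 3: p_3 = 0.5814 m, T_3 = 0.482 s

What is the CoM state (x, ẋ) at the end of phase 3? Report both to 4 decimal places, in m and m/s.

x = 0.5961, ẋ = 0.3018

phase 1: p=0.1170, T=0.357, ωT=1.036835, cosh=1.587426, sinh=1.232851; start (x,ẋ)=(0.010000, 0.542700) → end (x,ẋ)=(0.177517, 0.478375)
phase 2: p=0.2731, T=0.546, ωT=1.585748, cosh=2.543868, sinh=2.339073; start (x,ẋ)=(0.177517, 0.478375) → end (x,ẋ)=(0.415225, 0.567593)
phase 3: p=0.5814, T=0.482, ωT=1.399873, cosh=2.150656, sinh=1.904027; start (x,ẋ)=(0.415225, 0.567593) → end (x,ẋ)=(0.596122, 0.301769)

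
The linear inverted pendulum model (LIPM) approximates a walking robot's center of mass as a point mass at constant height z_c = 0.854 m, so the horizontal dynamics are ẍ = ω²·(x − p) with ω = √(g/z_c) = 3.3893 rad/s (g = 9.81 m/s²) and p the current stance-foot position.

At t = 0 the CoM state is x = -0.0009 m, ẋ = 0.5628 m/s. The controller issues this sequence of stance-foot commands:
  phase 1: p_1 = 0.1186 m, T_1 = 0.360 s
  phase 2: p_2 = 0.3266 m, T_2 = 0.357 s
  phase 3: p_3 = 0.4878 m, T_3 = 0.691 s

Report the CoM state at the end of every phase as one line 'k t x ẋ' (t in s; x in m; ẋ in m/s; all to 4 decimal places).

1 0.3600 0.1553 0.4101
2 0.7170 0.1987 -0.1381
3 1.4080 -1.2398 -5.7744

phase 1: p=0.1186, T=0.360, ωT=1.220148, cosh=1.841438, sinh=1.546251; start (x,ẋ)=(-0.000900, 0.562800) → end (x,ẋ)=(0.155306, 0.410096)
phase 2: p=0.3266, T=0.357, ωT=1.209980, cosh=1.825811, sinh=1.527607; start (x,ẋ)=(0.155306, 0.410096) → end (x,ẋ)=(0.198687, -0.138118)
phase 3: p=0.4878, T=0.691, ωT=2.342006, cosh=5.249110, sinh=5.152975; start (x,ẋ)=(0.198687, -0.138118) → end (x,ẋ)=(-1.239778, -5.774357)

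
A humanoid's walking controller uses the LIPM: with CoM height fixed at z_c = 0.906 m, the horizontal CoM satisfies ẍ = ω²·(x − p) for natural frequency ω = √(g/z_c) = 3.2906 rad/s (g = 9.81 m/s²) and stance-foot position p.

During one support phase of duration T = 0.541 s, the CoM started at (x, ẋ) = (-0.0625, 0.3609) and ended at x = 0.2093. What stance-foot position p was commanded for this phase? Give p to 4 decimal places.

ωT = 3.2906·0.541 = 1.780215; cosh(ωT) = 3.049866, sinh(ωT) = 2.881264
x(T) = p + (x₀−p)·cosh(ωT) + (ẋ₀/ω)·sinh(ωT) ⇒ p·(1 − cosh) = x(T) − x₀·cosh − (ẋ₀/ω)·sinh
numerator   = 0.2093 − (-0.0625)·3.049866 − (0.3609/3.2906)·2.881264 = 0.083911
denominator = 1 − 3.049866 = -2.049866
p = 0.083911 / -2.049866 = -0.0409

p = -0.0409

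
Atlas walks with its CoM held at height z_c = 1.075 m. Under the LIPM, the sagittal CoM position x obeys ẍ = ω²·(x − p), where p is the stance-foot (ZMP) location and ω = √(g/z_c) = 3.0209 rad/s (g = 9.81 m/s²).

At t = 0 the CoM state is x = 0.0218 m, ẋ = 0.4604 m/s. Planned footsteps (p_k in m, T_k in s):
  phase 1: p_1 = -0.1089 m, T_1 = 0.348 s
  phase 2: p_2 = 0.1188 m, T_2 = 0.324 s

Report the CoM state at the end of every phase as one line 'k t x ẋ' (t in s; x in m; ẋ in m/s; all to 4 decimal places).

phase 1: p=-0.1089, T=0.348, ωT=1.051273, cosh=1.605392, sinh=1.255900; start (x,ẋ)=(0.021800, 0.460400) → end (x,ẋ)=(0.292330, 1.234991)
phase 2: p=0.1188, T=0.324, ωT=0.978772, cosh=1.518479, sinh=1.142706; start (x,ẋ)=(0.292330, 1.234991) → end (x,ẋ)=(0.849458, 2.474334)

1 0.3480 0.2923 1.2350
2 0.6720 0.8495 2.4743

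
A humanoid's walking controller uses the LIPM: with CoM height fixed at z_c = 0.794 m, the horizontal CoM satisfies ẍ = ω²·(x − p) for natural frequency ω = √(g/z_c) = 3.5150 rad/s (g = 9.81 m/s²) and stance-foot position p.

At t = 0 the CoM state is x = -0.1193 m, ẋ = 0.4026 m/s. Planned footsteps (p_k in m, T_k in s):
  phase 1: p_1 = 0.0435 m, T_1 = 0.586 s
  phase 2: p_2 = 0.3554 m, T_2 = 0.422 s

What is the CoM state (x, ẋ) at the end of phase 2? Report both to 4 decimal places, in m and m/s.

phase 1: p=0.0435, T=0.586, ωT=2.059790, cosh=3.985902, sinh=3.858421; start (x,ẋ)=(-0.119300, 0.402600) → end (x,ẋ)=(-0.163470, -0.603226)
phase 2: p=0.3554, T=0.422, ωT=1.483330, cosh=2.317240, sinh=2.090359; start (x,ẋ)=(-0.163470, -0.603226) → end (x,ẋ)=(-1.205683, -5.210276)

x = -1.2057, ẋ = -5.2103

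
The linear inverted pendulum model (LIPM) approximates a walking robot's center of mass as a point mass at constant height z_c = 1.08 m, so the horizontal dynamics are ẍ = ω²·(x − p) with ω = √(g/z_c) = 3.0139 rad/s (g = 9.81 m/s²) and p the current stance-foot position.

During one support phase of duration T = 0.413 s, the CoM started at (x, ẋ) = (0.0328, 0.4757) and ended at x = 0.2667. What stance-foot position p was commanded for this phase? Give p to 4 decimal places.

ωT = 3.0139·0.413 = 1.244741; cosh(ωT) = 1.880025, sinh(ωT) = 1.592009
x(T) = p + (x₀−p)·cosh(ωT) + (ẋ₀/ω)·sinh(ωT) ⇒ p·(1 − cosh) = x(T) − x₀·cosh − (ẋ₀/ω)·sinh
numerator   = 0.2667 − (0.0328)·1.880025 − (0.4757/3.0139)·1.592009 = -0.046240
denominator = 1 − 1.880025 = -0.880025
p = -0.046240 / -0.880025 = 0.0525

p = 0.0525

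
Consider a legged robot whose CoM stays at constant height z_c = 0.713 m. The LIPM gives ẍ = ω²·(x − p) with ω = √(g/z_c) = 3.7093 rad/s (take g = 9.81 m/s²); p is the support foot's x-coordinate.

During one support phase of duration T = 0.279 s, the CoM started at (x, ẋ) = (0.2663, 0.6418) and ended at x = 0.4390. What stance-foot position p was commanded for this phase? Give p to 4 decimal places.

ωT = 3.7093·0.279 = 1.034895; cosh(ωT) = 1.585037, sinh(ωT) = 1.229773
x(T) = p + (x₀−p)·cosh(ωT) + (ẋ₀/ω)·sinh(ωT) ⇒ p·(1 − cosh) = x(T) − x₀·cosh − (ẋ₀/ω)·sinh
numerator   = 0.4390 − (0.2663)·1.585037 − (0.6418/3.7093)·1.229773 = -0.195876
denominator = 1 − 1.585037 = -0.585037
p = -0.195876 / -0.585037 = 0.3348

p = 0.3348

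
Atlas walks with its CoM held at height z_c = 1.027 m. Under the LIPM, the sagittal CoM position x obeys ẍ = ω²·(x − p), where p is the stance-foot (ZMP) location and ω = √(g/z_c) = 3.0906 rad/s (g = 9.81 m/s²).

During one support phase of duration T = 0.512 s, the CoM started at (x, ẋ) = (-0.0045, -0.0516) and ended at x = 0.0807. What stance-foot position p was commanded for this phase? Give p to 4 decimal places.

ωT = 3.0906·0.512 = 1.582387; cosh(ωT) = 2.536022, sinh(ωT) = 2.330538
x(T) = p + (x₀−p)·cosh(ωT) + (ẋ₀/ω)·sinh(ωT) ⇒ p·(1 − cosh) = x(T) − x₀·cosh − (ẋ₀/ω)·sinh
numerator   = 0.0807 − (-0.0045)·2.536022 − (-0.0516/3.0906)·2.330538 = 0.131022
denominator = 1 − 2.536022 = -1.536022
p = 0.131022 / -1.536022 = -0.0853

p = -0.0853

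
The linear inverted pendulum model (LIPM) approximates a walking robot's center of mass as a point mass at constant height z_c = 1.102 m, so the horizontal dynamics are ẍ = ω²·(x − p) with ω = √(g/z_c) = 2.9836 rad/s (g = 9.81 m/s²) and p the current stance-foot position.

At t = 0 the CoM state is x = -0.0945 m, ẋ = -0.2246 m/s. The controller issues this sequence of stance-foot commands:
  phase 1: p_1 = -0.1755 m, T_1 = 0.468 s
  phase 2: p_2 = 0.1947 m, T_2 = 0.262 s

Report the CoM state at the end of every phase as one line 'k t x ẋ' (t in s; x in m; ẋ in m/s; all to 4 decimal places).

1 0.4680 -0.1446 -0.0232
2 0.7300 -0.2604 -0.9051

phase 1: p=-0.1755, T=0.468, ωT=1.396325, cosh=2.143914, sinh=1.896409; start (x,ẋ)=(-0.094500, -0.224600) → end (x,ẋ)=(-0.144601, -0.023215)
phase 2: p=0.1947, T=0.262, ωT=0.781703, cosh=1.321408, sinh=0.863782; start (x,ẋ)=(-0.144601, -0.023215) → end (x,ẋ)=(-0.260376, -0.905117)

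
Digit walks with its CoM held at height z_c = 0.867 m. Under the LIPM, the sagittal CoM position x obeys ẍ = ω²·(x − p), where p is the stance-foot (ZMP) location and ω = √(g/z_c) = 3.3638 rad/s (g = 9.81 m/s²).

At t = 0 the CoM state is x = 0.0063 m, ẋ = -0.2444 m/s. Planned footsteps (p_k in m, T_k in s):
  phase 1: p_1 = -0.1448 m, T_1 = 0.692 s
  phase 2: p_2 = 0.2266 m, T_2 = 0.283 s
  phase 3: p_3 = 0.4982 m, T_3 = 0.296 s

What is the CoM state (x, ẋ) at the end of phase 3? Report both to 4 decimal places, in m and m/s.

phase 1: p=-0.1448, T=0.692, ωT=2.327750, cosh=5.176177, sinh=5.078662; start (x,ẋ)=(0.006300, -0.244400) → end (x,ẋ)=(0.268325, 1.316275)
phase 2: p=0.2266, T=0.283, ωT=0.951955, cosh=1.488378, sinh=1.102393; start (x,ẋ)=(0.268325, 1.316275) → end (x,ẋ)=(0.720076, 2.113842)
phase 3: p=0.4982, T=0.296, ωT=0.995685, cosh=1.538024, sinh=1.168553; start (x,ẋ)=(0.720076, 2.113842) → end (x,ẋ)=(1.573780, 4.123284)

x = 1.5738, ẋ = 4.1233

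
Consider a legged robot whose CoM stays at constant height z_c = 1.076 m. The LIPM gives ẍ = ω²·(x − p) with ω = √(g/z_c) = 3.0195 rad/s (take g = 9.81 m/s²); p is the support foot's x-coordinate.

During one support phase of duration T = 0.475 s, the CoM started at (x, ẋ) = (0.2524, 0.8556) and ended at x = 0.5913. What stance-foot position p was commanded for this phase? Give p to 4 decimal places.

ωT = 3.0195·0.475 = 1.434262; cosh(ωT) = 2.217420, sinh(ωT) = 1.979129
x(T) = p + (x₀−p)·cosh(ωT) + (ẋ₀/ω)·sinh(ωT) ⇒ p·(1 − cosh) = x(T) − x₀·cosh − (ẋ₀/ω)·sinh
numerator   = 0.5913 − (0.2524)·2.217420 − (0.8556/3.0195)·1.979129 = -0.529179
denominator = 1 − 2.217420 = -1.217420
p = -0.529179 / -1.217420 = 0.4347

p = 0.4347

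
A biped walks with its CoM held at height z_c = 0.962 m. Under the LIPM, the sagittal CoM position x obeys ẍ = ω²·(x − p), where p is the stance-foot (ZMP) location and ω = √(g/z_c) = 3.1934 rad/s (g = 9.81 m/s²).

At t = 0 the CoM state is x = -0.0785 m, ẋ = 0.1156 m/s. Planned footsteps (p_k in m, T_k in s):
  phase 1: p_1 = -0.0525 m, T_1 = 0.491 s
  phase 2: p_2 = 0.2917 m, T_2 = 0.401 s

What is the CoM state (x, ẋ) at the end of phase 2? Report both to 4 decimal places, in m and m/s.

x = -0.2892, ẋ = -1.5381

phase 1: p=-0.0525, T=0.491, ωT=1.567959, cosh=2.502660, sinh=2.294190; start (x,ẋ)=(-0.078500, 0.115600) → end (x,ẋ)=(-0.034520, 0.098825)
phase 2: p=0.2917, T=0.401, ωT=1.280553, cosh=1.938257, sinh=1.660374; start (x,ẋ)=(-0.034520, 0.098825) → end (x,ẋ)=(-0.289216, -1.538150)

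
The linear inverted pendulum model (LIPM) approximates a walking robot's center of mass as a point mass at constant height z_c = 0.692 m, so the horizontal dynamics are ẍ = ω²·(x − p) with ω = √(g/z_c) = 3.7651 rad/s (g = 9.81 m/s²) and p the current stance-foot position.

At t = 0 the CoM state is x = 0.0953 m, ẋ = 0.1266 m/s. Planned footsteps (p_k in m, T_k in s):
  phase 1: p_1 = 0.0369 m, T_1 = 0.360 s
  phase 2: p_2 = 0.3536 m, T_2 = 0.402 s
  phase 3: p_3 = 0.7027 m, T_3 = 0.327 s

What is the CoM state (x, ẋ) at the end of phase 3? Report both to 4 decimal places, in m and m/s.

x = 0.3568, ẋ = -0.8437

phase 1: p=0.0369, T=0.360, ωT=1.355436, cosh=2.068143, sinh=1.810308; start (x,ẋ)=(0.095300, 0.126600) → end (x,ẋ)=(0.218550, 0.659881)
phase 2: p=0.3536, T=0.402, ωT=1.513570, cosh=2.381522, sinh=2.161399; start (x,ẋ)=(0.218550, 0.659881) → end (x,ẋ)=(0.410789, 0.472503)
phase 3: p=0.7027, T=0.327, ωT=1.231188, cosh=1.858620, sinh=1.566675; start (x,ẋ)=(0.410789, 0.472503) → end (x,ẋ)=(0.356759, -0.843689)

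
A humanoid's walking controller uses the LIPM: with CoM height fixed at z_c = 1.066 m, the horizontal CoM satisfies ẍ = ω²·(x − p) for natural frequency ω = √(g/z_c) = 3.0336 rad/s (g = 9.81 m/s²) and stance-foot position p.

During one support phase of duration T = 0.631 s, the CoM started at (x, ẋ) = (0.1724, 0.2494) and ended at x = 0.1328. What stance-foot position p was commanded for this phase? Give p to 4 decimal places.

p = 0.2991

ωT = 3.0336·0.631 = 1.914202; cosh(ωT) = 3.464491, sinh(ωT) = 3.317031
x(T) = p + (x₀−p)·cosh(ωT) + (ẋ₀/ω)·sinh(ωT) ⇒ p·(1 − cosh) = x(T) − x₀·cosh − (ẋ₀/ω)·sinh
numerator   = 0.1328 − (0.1724)·3.464491 − (0.2494/3.0336)·3.317031 = -0.737180
denominator = 1 − 3.464491 = -2.464491
p = -0.737180 / -2.464491 = 0.2991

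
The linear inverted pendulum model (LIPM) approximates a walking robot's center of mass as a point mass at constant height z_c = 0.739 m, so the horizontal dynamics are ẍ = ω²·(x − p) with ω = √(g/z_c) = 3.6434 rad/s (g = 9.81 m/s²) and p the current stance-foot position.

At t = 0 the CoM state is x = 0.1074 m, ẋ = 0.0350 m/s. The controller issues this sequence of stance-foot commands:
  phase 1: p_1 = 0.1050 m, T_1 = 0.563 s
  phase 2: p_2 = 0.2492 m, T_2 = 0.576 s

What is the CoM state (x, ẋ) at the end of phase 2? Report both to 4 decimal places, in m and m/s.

x = 0.0331, ẋ = -0.7225

phase 1: p=0.1050, T=0.563, ωT=2.051234, cosh=3.953035, sinh=3.824459; start (x,ẋ)=(0.107400, 0.035000) → end (x,ẋ)=(0.151227, 0.171798)
phase 2: p=0.2492, T=0.576, ωT=2.098598, cosh=4.138680, sinh=4.016052; start (x,ẋ)=(0.151227, 0.171798) → end (x,ẋ)=(0.033089, -0.722538)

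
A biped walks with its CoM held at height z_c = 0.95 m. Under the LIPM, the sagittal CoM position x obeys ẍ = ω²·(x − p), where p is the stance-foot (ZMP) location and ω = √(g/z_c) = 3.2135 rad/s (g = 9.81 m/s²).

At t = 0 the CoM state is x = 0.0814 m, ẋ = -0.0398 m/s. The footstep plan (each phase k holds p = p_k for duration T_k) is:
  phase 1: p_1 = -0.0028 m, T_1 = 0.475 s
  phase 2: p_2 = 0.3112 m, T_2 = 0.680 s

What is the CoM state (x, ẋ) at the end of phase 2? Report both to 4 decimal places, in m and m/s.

x = 0.3679, ẋ = 0.2882

phase 1: p=-0.0028, T=0.475, ωT=1.526412, cosh=2.409476, sinh=2.192162; start (x,ẋ)=(0.081400, -0.039800) → end (x,ẋ)=(0.172927, 0.497251)
phase 2: p=0.3112, T=0.680, ωT=2.185180, cosh=4.502353, sinh=4.389896; start (x,ẋ)=(0.172927, 0.497251) → end (x,ẋ)=(0.367932, 0.288198)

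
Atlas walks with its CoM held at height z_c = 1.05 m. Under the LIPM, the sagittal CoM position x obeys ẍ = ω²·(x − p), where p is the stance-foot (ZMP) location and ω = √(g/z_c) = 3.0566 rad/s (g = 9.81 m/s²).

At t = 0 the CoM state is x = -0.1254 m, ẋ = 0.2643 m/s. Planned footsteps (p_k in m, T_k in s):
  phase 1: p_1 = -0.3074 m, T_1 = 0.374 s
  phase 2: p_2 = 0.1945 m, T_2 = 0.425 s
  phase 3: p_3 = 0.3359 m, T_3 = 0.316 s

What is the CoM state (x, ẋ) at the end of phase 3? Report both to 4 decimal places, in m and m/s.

x = 1.7369, ẋ = 4.5966

phase 1: p=-0.3074, T=0.374, ωT=1.143168, cosh=1.727749, sinh=1.408942; start (x,ẋ)=(-0.125400, 0.264300) → end (x,ẋ)=(0.128880, 1.240440)
phase 2: p=0.1945, T=0.425, ωT=1.299055, cosh=1.969310, sinh=1.696521; start (x,ẋ)=(0.128880, 1.240440) → end (x,ẋ)=(0.753761, 2.102531)
phase 3: p=0.3359, T=0.316, ωT=0.965886, cosh=1.503880, sinh=1.123234; start (x,ẋ)=(0.753761, 2.102531) → end (x,ẋ)=(1.736947, 4.596586)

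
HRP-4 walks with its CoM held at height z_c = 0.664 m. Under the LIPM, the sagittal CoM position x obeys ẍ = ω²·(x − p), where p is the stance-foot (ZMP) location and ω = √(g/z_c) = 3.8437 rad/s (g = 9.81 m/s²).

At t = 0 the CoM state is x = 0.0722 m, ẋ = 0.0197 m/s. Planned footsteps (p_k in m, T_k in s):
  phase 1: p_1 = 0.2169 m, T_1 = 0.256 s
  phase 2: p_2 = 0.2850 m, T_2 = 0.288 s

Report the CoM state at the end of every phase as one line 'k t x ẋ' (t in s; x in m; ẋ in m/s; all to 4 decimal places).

phase 1: p=0.2169, T=0.256, ωT=0.983987, cosh=1.524459, sinh=1.150642; start (x,ẋ)=(0.072200, 0.019700) → end (x,ẋ)=(0.002208, -0.609936)
phase 2: p=0.2850, T=0.288, ωT=1.106986, cosh=1.677890, sinh=1.347336; start (x,ẋ)=(0.002208, -0.609936) → end (x,ẋ)=(-0.403295, -2.487915)

1 0.2560 0.0022 -0.6099
2 0.5440 -0.4033 -2.4879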